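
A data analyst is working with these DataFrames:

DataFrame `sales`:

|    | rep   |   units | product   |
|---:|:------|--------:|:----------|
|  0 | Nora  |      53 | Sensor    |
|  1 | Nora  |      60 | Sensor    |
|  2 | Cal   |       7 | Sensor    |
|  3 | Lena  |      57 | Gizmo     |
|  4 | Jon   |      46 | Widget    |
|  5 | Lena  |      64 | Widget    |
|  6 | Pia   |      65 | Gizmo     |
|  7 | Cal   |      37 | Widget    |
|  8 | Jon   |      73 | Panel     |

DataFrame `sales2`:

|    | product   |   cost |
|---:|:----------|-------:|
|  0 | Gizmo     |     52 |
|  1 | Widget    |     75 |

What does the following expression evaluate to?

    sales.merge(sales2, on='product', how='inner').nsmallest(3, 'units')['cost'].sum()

202

merge on 'product' (how='inner') → 5 rows:
    rep  units product  cost
0  Lena     57   Gizmo    52
1   Jon     46  Widget    75
2  Lena     64  Widget    75
3   Pia     65   Gizmo    52
4   Cal     37  Widget    75
take 3 rows with smallest units:
    rep  units product  cost
4   Cal     37  Widget    75
1   Jon     46  Widget    75
0  Lena     57   Gizmo    52
Then the sum of column 'cost': 202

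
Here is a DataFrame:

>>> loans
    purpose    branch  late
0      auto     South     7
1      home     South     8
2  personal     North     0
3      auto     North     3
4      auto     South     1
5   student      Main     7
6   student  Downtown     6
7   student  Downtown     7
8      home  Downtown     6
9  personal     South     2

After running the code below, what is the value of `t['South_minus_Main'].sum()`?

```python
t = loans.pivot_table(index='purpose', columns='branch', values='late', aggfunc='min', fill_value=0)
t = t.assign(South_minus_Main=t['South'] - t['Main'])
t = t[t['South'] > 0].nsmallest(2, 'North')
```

10

pivot: rows=purpose, cols=branch, min(late):
branch    Downtown  Main  North  South
purpose                               
auto             0     0      3      1
home             6     0      0      8
personal         0     0      0      2
student          6     7      0      0
add column South_minus_Main = t['South'] - t['Main']:
branch    Downtown  Main  North  South  South_minus_Main
purpose                                                 
auto             0     0      3      1                 1
home             6     0      0      8                 8
personal         0     0      0      2                 2
student          6     7      0      0                -7
filter rows where South > 0:
branch    Downtown  Main  North  South  South_minus_Main
purpose                                                 
auto             0     0      3      1                 1
home             6     0      0      8                 8
personal         0     0      0      2                 2
take 2 rows with smallest North:
branch    Downtown  Main  North  South  South_minus_Main
purpose                                                 
home             6     0      0      8                 8
personal         0     0      0      2                 2
Then the sum of column 'South_minus_Main': 10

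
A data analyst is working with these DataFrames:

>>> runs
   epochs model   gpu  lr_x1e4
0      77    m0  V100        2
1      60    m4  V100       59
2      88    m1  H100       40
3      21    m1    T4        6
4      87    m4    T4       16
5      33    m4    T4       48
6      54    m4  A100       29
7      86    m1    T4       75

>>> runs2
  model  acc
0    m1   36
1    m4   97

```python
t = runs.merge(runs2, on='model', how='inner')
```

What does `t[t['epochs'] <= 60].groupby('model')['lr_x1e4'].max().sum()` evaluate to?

65

merge on 'model' (how='inner') → 7 rows:
   epochs model   gpu  lr_x1e4  acc
0      60    m4  V100       59   97
1      88    m1  H100       40   36
2      21    m1    T4        6   36
3      87    m4    T4       16   97
4      33    m4    T4       48   97
5      54    m4  A100       29   97
6      86    m1    T4       75   36
filter rows where epochs <= 60:
   epochs model   gpu  lr_x1e4  acc
0      60    m4  V100       59   97
2      21    m1    T4        6   36
4      33    m4    T4       48   97
5      54    m4  A100       29   97
group by model, max of lr_x1e4:
model
m1     6
m4    59
Name: lr_x1e4, dtype: int64
sum of the resulting series → 65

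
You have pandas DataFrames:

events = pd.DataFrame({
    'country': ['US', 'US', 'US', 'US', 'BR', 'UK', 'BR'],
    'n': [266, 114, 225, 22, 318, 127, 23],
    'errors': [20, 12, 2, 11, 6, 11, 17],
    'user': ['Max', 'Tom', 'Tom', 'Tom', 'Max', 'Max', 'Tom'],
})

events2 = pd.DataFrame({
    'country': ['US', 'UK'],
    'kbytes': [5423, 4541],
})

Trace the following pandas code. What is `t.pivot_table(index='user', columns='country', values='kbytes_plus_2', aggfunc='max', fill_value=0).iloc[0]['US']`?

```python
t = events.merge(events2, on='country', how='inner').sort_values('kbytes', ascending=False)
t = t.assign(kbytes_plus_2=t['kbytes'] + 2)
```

5425

merge on 'country' (how='inner') → 5 rows:
  country    n  errors user  kbytes
0      US  266      20  Max    5423
1      US  114      12  Tom    5423
2      US  225       2  Tom    5423
3      US   22      11  Tom    5423
4      UK  127      11  Max    4541
sort by kbytes descending:
  country    n  errors user  kbytes
0      US  266      20  Max    5423
1      US  114      12  Tom    5423
2      US  225       2  Tom    5423
3      US   22      11  Tom    5423
4      UK  127      11  Max    4541
add column kbytes_plus_2 = t['kbytes'] + 2:
  country    n  errors user  kbytes  kbytes_plus_2
0      US  266      20  Max    5423           5425
1      US  114      12  Tom    5423           5425
2      US  225       2  Tom    5423           5425
3      US   22      11  Tom    5423           5425
4      UK  127      11  Max    4541           4543
pivot: rows=user, cols=country, max(kbytes_plus_2):
country    UK    US
user               
Max      4543  5425
Tom         0  5425
Reading off the value at position 0, column 'US', we get 5425.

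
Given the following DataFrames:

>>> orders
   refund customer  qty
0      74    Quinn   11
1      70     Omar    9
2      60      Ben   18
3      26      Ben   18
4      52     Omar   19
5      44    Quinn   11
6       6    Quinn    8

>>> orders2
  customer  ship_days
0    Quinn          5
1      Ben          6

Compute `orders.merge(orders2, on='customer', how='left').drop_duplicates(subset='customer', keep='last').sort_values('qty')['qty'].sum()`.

merge on 'customer' (how='left') → 7 rows:
   refund customer  qty  ship_days
0      74    Quinn   11        5.0
1      70     Omar    9        NaN
2      60      Ben   18        6.0
3      26      Ben   18        6.0
4      52     Omar   19        NaN
5      44    Quinn   11        5.0
6       6    Quinn    8        5.0
drop duplicate customer (keep=last):
   refund customer  qty  ship_days
3      26      Ben   18        6.0
4      52     Omar   19        NaN
6       6    Quinn    8        5.0
sort by qty:
   refund customer  qty  ship_days
6       6    Quinn    8        5.0
3      26      Ben   18        6.0
4      52     Omar   19        NaN
Then the sum of column 'qty': 45

45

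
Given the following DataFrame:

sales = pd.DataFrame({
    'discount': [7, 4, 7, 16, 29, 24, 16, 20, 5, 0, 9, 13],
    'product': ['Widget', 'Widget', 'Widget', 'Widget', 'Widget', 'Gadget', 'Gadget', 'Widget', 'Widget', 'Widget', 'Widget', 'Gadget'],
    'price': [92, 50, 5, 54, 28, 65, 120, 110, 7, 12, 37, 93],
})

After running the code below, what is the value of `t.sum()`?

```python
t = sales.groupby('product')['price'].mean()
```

136.555555556

group by product, mean of price:
product
Gadget    92.666667
Widget    43.888889
Name: price, dtype: float64
Finally, sum of the resulting series = 136.555555556.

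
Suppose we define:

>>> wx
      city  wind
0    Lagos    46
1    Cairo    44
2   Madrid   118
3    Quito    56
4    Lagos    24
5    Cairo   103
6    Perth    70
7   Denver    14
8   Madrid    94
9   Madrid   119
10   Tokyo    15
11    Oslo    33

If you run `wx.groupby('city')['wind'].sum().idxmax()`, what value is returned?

Madrid

group by city, sum of wind:
city
Cairo     147
Denver     14
Lagos      70
Madrid    331
Oslo       33
Perth      70
Quito      56
Tokyo      15
Name: wind, dtype: int64
The label with the largest value is Madrid.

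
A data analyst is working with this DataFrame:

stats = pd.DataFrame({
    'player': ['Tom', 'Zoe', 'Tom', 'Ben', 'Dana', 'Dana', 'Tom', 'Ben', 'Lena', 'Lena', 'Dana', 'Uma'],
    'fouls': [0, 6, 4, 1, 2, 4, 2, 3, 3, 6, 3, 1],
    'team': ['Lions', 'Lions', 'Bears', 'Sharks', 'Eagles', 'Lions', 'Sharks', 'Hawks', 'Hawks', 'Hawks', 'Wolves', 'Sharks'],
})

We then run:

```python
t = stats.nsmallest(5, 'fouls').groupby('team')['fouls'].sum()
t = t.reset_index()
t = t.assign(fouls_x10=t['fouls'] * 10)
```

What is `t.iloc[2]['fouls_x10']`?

40

take 5 rows with smallest fouls:
   player  fouls    team
0     Tom      0   Lions
3     Ben      1  Sharks
11    Uma      1  Sharks
4    Dana      2  Eagles
6     Tom      2  Sharks
group by team, sum of fouls:
team
Eagles    2
Lions     0
Sharks    4
Name: fouls, dtype: int64
reset_index():
     team  fouls
0  Eagles      2
1   Lions      0
2  Sharks      4
add column fouls_x10 = t['fouls'] * 10:
     team  fouls  fouls_x10
0  Eagles      2         20
1   Lions      0          0
2  Sharks      4         40
Then the value at position 2, column 'fouls_x10': 40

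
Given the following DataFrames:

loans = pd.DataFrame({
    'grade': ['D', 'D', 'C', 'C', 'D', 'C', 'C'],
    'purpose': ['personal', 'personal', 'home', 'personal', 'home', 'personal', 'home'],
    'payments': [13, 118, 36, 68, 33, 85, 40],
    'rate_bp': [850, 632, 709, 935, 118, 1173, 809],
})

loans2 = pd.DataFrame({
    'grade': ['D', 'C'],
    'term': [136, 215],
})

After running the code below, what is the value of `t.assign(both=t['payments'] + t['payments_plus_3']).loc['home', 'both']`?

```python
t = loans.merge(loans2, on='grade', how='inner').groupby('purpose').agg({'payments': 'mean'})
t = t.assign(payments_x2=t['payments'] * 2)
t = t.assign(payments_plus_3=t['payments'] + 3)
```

merge on 'grade' (how='inner') → 7 rows:
  grade   purpose  payments  rate_bp  term
0     D  personal        13      850   136
1     D  personal       118      632   136
2     C      home        36      709   215
3     C  personal        68      935   215
4     D      home        33      118   136
5     C  personal        85     1173   215
6     C      home        40      809   215
group by purpose, mean of payments:
           payments
purpose            
home      36.333333
personal  71.000000
add column payments_x2 = t['payments'] * 2:
           payments  payments_x2
purpose                         
home      36.333333    72.666667
personal  71.000000   142.000000
add column payments_plus_3 = t['payments'] + 3:
           payments  payments_x2  payments_plus_3
purpose                                          
home      36.333333    72.666667        39.333333
personal  71.000000   142.000000        74.000000
add column both = t['payments'] + t['payments_plus_3']:
           payments  payments_x2  payments_plus_3        both
purpose                                                      
home      36.333333    72.666667        39.333333   75.666667
personal  71.000000   142.000000        74.000000  145.000000
Finally, value at row 'home', column 'both' = 75.6666666667.

75.6666666667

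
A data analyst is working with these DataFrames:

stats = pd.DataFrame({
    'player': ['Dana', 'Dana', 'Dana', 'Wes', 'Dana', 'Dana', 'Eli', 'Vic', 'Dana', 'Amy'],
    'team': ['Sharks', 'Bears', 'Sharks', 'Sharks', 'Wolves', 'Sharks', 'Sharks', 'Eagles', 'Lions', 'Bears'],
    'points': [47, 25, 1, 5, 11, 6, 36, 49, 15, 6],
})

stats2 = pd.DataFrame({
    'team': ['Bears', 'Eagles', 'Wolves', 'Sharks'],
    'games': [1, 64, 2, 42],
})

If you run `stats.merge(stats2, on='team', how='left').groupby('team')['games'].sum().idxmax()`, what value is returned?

merge on 'team' (how='left') → 10 rows:
  player    team  points  games
0   Dana  Sharks      47   42.0
1   Dana   Bears      25    1.0
2   Dana  Sharks       1   42.0
3    Wes  Sharks       5   42.0
4   Dana  Wolves      11    2.0
5   Dana  Sharks       6   42.0
6    Eli  Sharks      36   42.0
7    Vic  Eagles      49   64.0
8   Dana   Lions      15    NaN
9    Amy   Bears       6    1.0
group by team, sum of games:
team
Bears       2.0
Eagles     64.0
Lions       0.0
Sharks    210.0
Wolves      2.0
Name: games, dtype: float64
Reading off the label with the largest value, we get Sharks.

Sharks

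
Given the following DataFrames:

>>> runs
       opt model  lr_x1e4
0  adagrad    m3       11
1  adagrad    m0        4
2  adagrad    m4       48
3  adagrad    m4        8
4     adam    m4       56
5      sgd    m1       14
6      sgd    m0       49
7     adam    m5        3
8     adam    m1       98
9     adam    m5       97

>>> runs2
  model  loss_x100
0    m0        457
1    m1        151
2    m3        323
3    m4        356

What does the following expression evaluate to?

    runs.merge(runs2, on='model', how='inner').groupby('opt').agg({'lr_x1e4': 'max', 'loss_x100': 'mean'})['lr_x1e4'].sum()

merge on 'model' (how='inner') → 8 rows:
       opt model  lr_x1e4  loss_x100
0  adagrad    m3       11        323
1  adagrad    m0        4        457
2  adagrad    m4       48        356
3  adagrad    m4        8        356
4     adam    m4       56        356
5      sgd    m1       14        151
6      sgd    m0       49        457
7     adam    m1       98        151
group by opt: max(lr_x1e4), mean(loss_x100):
         lr_x1e4  loss_x100
opt                        
adagrad       48      373.0
adam          98      253.5
sgd           49      304.0
So sum() = 195.

195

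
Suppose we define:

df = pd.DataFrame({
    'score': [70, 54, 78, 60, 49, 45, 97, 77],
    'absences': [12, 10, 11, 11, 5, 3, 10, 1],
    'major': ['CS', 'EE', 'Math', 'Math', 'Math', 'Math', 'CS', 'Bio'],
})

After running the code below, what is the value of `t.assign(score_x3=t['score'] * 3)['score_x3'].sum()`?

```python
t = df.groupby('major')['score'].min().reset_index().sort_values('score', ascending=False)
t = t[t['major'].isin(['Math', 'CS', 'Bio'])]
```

576

group by major, min of score:
major
Bio     77
CS      70
EE      54
Math    45
Name: score, dtype: int64
reset_index():
  major  score
0   Bio     77
1    CS     70
2    EE     54
3  Math     45
sort by score descending:
  major  score
0   Bio     77
1    CS     70
2    EE     54
3  Math     45
filter rows where major in ['Math', 'CS', 'Bio']:
  major  score
0   Bio     77
1    CS     70
3  Math     45
add column score_x3 = t['score'] * 3:
  major  score  score_x3
0   Bio     77       231
1    CS     70       210
3  Math     45       135
Finally, sum of column 'score_x3' = 576.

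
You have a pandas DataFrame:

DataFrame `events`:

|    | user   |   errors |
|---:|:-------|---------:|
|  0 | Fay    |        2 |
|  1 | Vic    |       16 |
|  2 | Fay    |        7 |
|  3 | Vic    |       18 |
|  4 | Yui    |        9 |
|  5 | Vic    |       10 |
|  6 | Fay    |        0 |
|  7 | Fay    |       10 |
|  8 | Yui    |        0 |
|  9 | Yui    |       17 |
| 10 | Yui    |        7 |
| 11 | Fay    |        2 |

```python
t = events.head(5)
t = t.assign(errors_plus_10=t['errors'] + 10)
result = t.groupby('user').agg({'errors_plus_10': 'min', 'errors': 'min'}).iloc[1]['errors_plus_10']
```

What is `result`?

take first 5 rows:
  user  errors
0  Fay       2
1  Vic      16
2  Fay       7
3  Vic      18
4  Yui       9
add column errors_plus_10 = t['errors'] + 10:
  user  errors  errors_plus_10
0  Fay       2              12
1  Vic      16              26
2  Fay       7              17
3  Vic      18              28
4  Yui       9              19
group by user: min(errors_plus_10), min(errors):
      errors_plus_10  errors
user                        
Fay               12       2
Vic               26      16
Yui               19       9
value at position 1, column 'errors_plus_10' → 26

26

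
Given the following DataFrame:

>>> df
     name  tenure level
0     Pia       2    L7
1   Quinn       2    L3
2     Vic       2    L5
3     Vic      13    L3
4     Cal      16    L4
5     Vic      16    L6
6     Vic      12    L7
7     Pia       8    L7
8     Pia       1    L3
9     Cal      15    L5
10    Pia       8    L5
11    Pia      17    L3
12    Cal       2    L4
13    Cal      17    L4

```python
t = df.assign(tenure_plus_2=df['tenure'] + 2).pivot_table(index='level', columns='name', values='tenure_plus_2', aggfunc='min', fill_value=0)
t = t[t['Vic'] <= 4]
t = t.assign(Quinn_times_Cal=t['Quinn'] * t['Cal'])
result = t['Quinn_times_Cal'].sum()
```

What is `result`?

add column tenure_plus_2 = df['tenure'] + 2:
     name  tenure level  tenure_plus_2
0     Pia       2    L7              4
1   Quinn       2    L3              4
2     Vic       2    L5              4
3     Vic      13    L3             15
4     Cal      16    L4             18
5     Vic      16    L6             18
6     Vic      12    L7             14
7     Pia       8    L7             10
8     Pia       1    L3              3
9     Cal      15    L5             17
10    Pia       8    L5             10
11    Pia      17    L3             19
12    Cal       2    L4              4
13    Cal      17    L4             19
pivot: rows=level, cols=name, min(tenure_plus_2):
name   Cal  Pia  Quinn  Vic
level                      
L3       0    3      4   15
L4       4    0      0    0
L5      17   10      0    4
L6       0    0      0   18
L7       0    4      0   14
filter rows where Vic <= 4:
name   Cal  Pia  Quinn  Vic
level                      
L4       4    0      0    0
L5      17   10      0    4
add column Quinn_times_Cal = t['Quinn'] * t['Cal']:
name   Cal  Pia  Quinn  Vic  Quinn_times_Cal
level                                       
L4       4    0      0    0                0
L5      17   10      0    4                0
Then the sum of column 'Quinn_times_Cal': 0

0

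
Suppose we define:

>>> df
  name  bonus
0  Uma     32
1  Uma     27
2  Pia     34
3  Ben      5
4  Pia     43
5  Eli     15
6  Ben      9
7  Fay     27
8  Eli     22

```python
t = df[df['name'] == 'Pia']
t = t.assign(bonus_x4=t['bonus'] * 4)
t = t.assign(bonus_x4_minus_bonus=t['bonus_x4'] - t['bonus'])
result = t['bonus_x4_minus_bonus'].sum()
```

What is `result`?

231

filter rows where name == 'Pia':
  name  bonus
2  Pia     34
4  Pia     43
add column bonus_x4 = t['bonus'] * 4:
  name  bonus  bonus_x4
2  Pia     34       136
4  Pia     43       172
add column bonus_x4_minus_bonus = t['bonus_x4'] - t['bonus']:
  name  bonus  bonus_x4  bonus_x4_minus_bonus
2  Pia     34       136                   102
4  Pia     43       172                   129
Taking the sum of column 'bonus_x4_minus_bonus' gives 231.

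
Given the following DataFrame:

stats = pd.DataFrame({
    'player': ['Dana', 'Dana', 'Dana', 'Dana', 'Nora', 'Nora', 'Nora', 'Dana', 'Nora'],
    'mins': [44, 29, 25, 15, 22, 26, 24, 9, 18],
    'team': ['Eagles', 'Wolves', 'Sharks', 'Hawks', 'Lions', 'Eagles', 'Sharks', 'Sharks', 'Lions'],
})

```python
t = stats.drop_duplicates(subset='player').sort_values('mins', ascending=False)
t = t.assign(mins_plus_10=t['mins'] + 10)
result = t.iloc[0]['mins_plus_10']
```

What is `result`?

54

drop duplicate player (keep=first):
  player  mins    team
0   Dana    44  Eagles
4   Nora    22   Lions
sort by mins descending:
  player  mins    team
0   Dana    44  Eagles
4   Nora    22   Lions
add column mins_plus_10 = t['mins'] + 10:
  player  mins    team  mins_plus_10
0   Dana    44  Eagles            54
4   Nora    22   Lions            32
Taking the value at position 0, column 'mins_plus_10' gives 54.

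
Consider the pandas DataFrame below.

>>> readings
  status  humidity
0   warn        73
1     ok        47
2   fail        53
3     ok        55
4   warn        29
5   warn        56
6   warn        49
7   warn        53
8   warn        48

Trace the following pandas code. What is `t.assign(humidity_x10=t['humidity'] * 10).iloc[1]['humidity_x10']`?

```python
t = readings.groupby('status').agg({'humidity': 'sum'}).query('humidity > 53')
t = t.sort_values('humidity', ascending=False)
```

group by status, sum of humidity:
        humidity
status          
fail          53
ok           102
warn         308
filter rows where humidity > 53:
        humidity
status          
ok           102
warn         308
sort by humidity descending:
        humidity
status          
warn         308
ok           102
add column humidity_x10 = t['humidity'] * 10:
        humidity  humidity_x10
status                        
warn         308          3080
ok           102          1020
Hence 1020.

1020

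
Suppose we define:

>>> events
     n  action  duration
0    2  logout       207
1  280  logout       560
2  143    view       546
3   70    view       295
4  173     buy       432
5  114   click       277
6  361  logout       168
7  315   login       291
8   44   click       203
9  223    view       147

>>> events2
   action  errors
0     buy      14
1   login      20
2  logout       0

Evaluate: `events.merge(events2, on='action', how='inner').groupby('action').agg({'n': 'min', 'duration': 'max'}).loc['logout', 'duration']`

merge on 'action' (how='inner') → 5 rows:
     n  action  duration  errors
0    2  logout       207       0
1  280  logout       560       0
2  173     buy       432      14
3  361  logout       168       0
4  315   login       291      20
group by action: min(n), max(duration):
          n  duration
action               
buy     173       432
login   315       291
logout    2       560
Then the value at row 'logout', column 'duration': 560

560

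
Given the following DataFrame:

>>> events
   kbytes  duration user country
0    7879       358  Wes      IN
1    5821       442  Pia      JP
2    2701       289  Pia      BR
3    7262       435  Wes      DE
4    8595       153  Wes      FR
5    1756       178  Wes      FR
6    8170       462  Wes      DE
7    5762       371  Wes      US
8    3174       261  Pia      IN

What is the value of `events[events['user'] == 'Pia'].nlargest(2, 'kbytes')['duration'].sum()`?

703

filter rows where user == 'Pia':
   kbytes  duration user country
1    5821       442  Pia      JP
2    2701       289  Pia      BR
8    3174       261  Pia      IN
take 2 rows with largest kbytes:
   kbytes  duration user country
1    5821       442  Pia      JP
8    3174       261  Pia      IN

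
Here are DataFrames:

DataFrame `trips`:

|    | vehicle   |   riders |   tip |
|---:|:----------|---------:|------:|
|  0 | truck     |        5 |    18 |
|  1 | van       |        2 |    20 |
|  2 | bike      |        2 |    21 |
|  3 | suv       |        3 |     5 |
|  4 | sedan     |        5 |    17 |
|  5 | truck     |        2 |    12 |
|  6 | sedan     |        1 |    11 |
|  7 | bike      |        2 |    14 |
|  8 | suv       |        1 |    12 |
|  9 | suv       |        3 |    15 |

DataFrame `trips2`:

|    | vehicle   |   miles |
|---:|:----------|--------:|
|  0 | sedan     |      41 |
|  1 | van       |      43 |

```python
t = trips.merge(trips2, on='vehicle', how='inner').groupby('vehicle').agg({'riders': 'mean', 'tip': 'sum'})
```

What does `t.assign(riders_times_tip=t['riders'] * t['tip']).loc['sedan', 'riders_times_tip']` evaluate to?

84.0

merge on 'vehicle' (how='inner') → 3 rows:
  vehicle  riders  tip  miles
0     van       2   20     43
1   sedan       5   17     41
2   sedan       1   11     41
group by vehicle: mean(riders), sum(tip):
         riders  tip
vehicle             
sedan       3.0   28
van         2.0   20
add column riders_times_tip = t['riders'] * t['tip']:
         riders  tip  riders_times_tip
vehicle                               
sedan       3.0   28              84.0
van         2.0   20              40.0
Hence 84.0.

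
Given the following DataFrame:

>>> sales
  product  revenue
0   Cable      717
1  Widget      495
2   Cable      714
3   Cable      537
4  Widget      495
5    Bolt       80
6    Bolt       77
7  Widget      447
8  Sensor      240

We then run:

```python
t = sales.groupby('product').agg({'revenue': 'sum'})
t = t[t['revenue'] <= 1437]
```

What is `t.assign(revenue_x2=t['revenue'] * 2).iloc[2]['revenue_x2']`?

group by product, sum of revenue:
         revenue
product         
Bolt         157
Cable       1968
Sensor       240
Widget      1437
filter rows where revenue <= 1437:
         revenue
product         
Bolt         157
Sensor       240
Widget      1437
add column revenue_x2 = t['revenue'] * 2:
         revenue  revenue_x2
product                     
Bolt         157         314
Sensor       240         480
Widget      1437        2874
Then the value at position 2, column 'revenue_x2': 2874

2874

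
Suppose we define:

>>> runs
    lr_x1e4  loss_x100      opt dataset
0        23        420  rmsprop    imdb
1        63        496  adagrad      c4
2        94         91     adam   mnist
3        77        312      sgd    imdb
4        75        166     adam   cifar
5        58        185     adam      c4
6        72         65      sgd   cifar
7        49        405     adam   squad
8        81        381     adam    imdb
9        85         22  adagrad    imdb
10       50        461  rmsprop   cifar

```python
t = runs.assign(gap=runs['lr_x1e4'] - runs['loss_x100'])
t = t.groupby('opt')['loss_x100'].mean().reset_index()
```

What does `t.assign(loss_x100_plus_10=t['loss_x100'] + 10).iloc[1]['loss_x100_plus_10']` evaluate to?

add column gap = runs['lr_x1e4'] - runs['loss_x100']:
    lr_x1e4  loss_x100      opt dataset  gap
0        23        420  rmsprop    imdb -397
1        63        496  adagrad      c4 -433
2        94         91     adam   mnist    3
3        77        312      sgd    imdb -235
4        75        166     adam   cifar  -91
5        58        185     adam      c4 -127
6        72         65      sgd   cifar    7
7        49        405     adam   squad -356
8        81        381     adam    imdb -300
9        85         22  adagrad    imdb   63
10       50        461  rmsprop   cifar -411
group by opt, mean of loss_x100:
opt
adagrad    259.0
adam       245.6
rmsprop    440.5
sgd        188.5
Name: loss_x100, dtype: float64
reset_index():
       opt  loss_x100
0  adagrad      259.0
1     adam      245.6
2  rmsprop      440.5
3      sgd      188.5
add column loss_x100_plus_10 = t['loss_x100'] + 10:
       opt  loss_x100  loss_x100_plus_10
0  adagrad      259.0              269.0
1     adam      245.6              255.6
2  rmsprop      440.5              450.5
3      sgd      188.5              198.5
value at position 1, column 'loss_x100_plus_10' → 255.6

255.6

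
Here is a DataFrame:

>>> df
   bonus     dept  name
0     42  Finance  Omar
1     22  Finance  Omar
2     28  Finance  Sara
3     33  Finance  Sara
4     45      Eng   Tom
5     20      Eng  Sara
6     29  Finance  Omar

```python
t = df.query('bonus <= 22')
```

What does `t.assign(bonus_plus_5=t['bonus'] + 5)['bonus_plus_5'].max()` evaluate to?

27

filter rows where bonus <= 22:
   bonus     dept  name
1     22  Finance  Omar
5     20      Eng  Sara
add column bonus_plus_5 = t['bonus'] + 5:
   bonus     dept  name  bonus_plus_5
1     22  Finance  Omar            27
5     20      Eng  Sara            25
Taking the max of column 'bonus_plus_5' gives 27.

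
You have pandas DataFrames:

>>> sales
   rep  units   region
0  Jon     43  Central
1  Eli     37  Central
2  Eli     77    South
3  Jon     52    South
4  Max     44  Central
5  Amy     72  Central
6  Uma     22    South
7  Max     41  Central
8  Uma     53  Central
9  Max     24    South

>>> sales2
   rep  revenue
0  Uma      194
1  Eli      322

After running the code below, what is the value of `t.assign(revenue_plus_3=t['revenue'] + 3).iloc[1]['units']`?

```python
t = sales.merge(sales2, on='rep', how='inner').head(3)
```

merge on 'rep' (how='inner') → 4 rows:
   rep  units   region  revenue
0  Eli     37  Central      322
1  Eli     77    South      322
2  Uma     22    South      194
3  Uma     53  Central      194
take first 3 rows:
   rep  units   region  revenue
0  Eli     37  Central      322
1  Eli     77    South      322
2  Uma     22    South      194
add column revenue_plus_3 = t['revenue'] + 3:
   rep  units   region  revenue  revenue_plus_3
0  Eli     37  Central      322             325
1  Eli     77    South      322             325
2  Uma     22    South      194             197

77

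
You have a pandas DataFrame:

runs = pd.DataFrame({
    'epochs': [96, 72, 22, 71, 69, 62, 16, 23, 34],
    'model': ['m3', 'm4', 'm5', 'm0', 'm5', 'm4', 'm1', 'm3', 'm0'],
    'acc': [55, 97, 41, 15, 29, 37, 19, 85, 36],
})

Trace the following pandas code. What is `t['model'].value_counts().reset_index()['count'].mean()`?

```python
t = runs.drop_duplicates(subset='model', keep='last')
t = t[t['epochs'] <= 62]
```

drop duplicate model (keep=last):
   epochs model  acc
4      69    m5   29
5      62    m4   37
6      16    m1   19
7      23    m3   85
8      34    m0   36
filter rows where epochs <= 62:
   epochs model  acc
5      62    m4   37
6      16    m1   19
7      23    m3   85
8      34    m0   36
value_counts of model:
model
m4    1
m1    1
m3    1
m0    1
Name: count, dtype: int64
reset_index():
  model  count
0    m4      1
1    m1      1
2    m3      1
3    m0      1
Taking the mean of column 'count' gives 1.0.

1.0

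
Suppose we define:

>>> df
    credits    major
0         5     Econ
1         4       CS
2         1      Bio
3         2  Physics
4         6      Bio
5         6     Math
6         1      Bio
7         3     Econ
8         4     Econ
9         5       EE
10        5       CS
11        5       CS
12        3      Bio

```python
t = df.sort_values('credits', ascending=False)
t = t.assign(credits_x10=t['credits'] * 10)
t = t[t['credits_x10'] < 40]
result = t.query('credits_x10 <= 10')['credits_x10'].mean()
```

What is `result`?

sort by credits descending:
    credits    major
4         6      Bio
5         6     Math
0         5     Econ
9         5       EE
10        5       CS
11        5       CS
1         4       CS
8         4     Econ
7         3     Econ
12        3      Bio
3         2  Physics
2         1      Bio
6         1      Bio
add column credits_x10 = t['credits'] * 10:
    credits    major  credits_x10
4         6      Bio           60
5         6     Math           60
0         5     Econ           50
9         5       EE           50
10        5       CS           50
11        5       CS           50
1         4       CS           40
8         4     Econ           40
7         3     Econ           30
12        3      Bio           30
3         2  Physics           20
2         1      Bio           10
6         1      Bio           10
filter rows where credits_x10 < 40:
    credits    major  credits_x10
7         3     Econ           30
12        3      Bio           30
3         2  Physics           20
2         1      Bio           10
6         1      Bio           10
filter rows where credits_x10 <= 10:
   credits major  credits_x10
2        1   Bio           10
6        1   Bio           10
Finally, mean of column 'credits_x10' = 10.0.

10.0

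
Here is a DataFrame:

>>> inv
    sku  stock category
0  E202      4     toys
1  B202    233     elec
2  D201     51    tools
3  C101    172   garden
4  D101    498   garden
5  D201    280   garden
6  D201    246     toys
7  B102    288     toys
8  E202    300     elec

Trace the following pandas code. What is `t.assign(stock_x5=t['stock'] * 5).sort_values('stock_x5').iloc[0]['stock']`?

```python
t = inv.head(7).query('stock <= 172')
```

4

take first 7 rows:
    sku  stock category
0  E202      4     toys
1  B202    233     elec
2  D201     51    tools
3  C101    172   garden
4  D101    498   garden
5  D201    280   garden
6  D201    246     toys
filter rows where stock <= 172:
    sku  stock category
0  E202      4     toys
2  D201     51    tools
3  C101    172   garden
add column stock_x5 = t['stock'] * 5:
    sku  stock category  stock_x5
0  E202      4     toys        20
2  D201     51    tools       255
3  C101    172   garden       860
sort by stock_x5:
    sku  stock category  stock_x5
0  E202      4     toys        20
2  D201     51    tools       255
3  C101    172   garden       860
So iloc[0]['stock'] = 4.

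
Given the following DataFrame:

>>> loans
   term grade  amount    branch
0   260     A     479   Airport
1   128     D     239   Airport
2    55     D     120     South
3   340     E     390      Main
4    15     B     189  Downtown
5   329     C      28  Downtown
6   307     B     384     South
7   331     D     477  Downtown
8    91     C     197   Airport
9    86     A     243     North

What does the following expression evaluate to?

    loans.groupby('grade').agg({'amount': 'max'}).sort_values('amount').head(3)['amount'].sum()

971

group by grade, max of amount:
       amount
grade        
A         479
B         384
C         197
D         477
E         390
sort by amount:
       amount
grade        
C         197
B         384
E         390
D         477
A         479
take first 3 rows:
       amount
grade        
C         197
B         384
E         390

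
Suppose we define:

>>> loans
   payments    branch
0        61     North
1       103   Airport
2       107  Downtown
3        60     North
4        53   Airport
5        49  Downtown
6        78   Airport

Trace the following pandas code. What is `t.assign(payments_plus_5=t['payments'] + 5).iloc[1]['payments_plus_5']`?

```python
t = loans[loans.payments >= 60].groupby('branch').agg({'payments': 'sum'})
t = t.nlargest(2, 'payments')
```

filter rows where payments >= 60:
   payments    branch
0        61     North
1       103   Airport
2       107  Downtown
3        60     North
6        78   Airport
group by branch, sum of payments:
          payments
branch            
Airport        181
Downtown       107
North          121
take 2 rows with largest payments:
         payments
branch           
Airport       181
North         121
add column payments_plus_5 = t['payments'] + 5:
         payments  payments_plus_5
branch                            
Airport       181              186
North         121              126

126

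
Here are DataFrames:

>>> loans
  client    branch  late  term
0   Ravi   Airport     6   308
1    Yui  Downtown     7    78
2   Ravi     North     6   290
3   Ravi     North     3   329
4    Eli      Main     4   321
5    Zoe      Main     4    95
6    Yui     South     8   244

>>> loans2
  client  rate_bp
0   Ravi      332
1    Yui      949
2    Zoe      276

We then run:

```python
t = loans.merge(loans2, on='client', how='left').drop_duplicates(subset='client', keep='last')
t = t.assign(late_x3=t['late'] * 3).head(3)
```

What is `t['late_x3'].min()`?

merge on 'client' (how='left') → 7 rows:
  client    branch  late  term  rate_bp
0   Ravi   Airport     6   308    332.0
1    Yui  Downtown     7    78    949.0
2   Ravi     North     6   290    332.0
3   Ravi     North     3   329    332.0
4    Eli      Main     4   321      NaN
5    Zoe      Main     4    95    276.0
6    Yui     South     8   244    949.0
drop duplicate client (keep=last):
  client branch  late  term  rate_bp
3   Ravi  North     3   329    332.0
4    Eli   Main     4   321      NaN
5    Zoe   Main     4    95    276.0
6    Yui  South     8   244    949.0
add column late_x3 = t['late'] * 3:
  client branch  late  term  rate_bp  late_x3
3   Ravi  North     3   329    332.0        9
4    Eli   Main     4   321      NaN       12
5    Zoe   Main     4    95    276.0       12
6    Yui  South     8   244    949.0       24
take first 3 rows:
  client branch  late  term  rate_bp  late_x3
3   Ravi  North     3   329    332.0        9
4    Eli   Main     4   321      NaN       12
5    Zoe   Main     4    95    276.0       12
The min of column 'late_x3' is 9.

9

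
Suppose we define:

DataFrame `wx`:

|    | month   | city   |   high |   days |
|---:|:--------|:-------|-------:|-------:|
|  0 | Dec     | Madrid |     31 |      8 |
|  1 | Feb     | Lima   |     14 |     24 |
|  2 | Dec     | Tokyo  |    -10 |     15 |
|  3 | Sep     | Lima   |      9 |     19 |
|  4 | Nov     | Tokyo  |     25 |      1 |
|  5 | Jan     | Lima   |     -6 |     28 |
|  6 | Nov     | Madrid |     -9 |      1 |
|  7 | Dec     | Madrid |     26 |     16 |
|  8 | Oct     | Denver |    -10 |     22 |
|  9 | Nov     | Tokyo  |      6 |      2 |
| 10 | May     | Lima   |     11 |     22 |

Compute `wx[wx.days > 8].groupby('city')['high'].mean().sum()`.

13.0

filter rows where days > 8:
   month    city  high  days
1    Feb    Lima    14    24
2    Dec   Tokyo   -10    15
3    Sep    Lima     9    19
5    Jan    Lima    -6    28
7    Dec  Madrid    26    16
8    Oct  Denver   -10    22
10   May    Lima    11    22
group by city, mean of high:
city
Denver   -10.0
Lima       7.0
Madrid    26.0
Tokyo    -10.0
Name: high, dtype: float64
Finally, sum of the resulting series = 13.0.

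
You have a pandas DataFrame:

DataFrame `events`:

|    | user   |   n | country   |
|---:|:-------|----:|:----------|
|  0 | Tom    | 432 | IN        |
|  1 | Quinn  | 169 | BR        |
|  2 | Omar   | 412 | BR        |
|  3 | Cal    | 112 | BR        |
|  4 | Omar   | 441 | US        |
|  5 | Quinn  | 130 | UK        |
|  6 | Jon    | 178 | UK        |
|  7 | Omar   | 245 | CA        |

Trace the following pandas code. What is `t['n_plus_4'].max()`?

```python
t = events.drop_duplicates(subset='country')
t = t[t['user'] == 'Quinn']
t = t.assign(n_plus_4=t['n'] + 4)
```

drop duplicate country (keep=first):
    user    n country
0    Tom  432      IN
1  Quinn  169      BR
4   Omar  441      US
5  Quinn  130      UK
7   Omar  245      CA
filter rows where user == 'Quinn':
    user    n country
1  Quinn  169      BR
5  Quinn  130      UK
add column n_plus_4 = t['n'] + 4:
    user    n country  n_plus_4
1  Quinn  169      BR       173
5  Quinn  130      UK       134
max of column 'n_plus_4' → 173

173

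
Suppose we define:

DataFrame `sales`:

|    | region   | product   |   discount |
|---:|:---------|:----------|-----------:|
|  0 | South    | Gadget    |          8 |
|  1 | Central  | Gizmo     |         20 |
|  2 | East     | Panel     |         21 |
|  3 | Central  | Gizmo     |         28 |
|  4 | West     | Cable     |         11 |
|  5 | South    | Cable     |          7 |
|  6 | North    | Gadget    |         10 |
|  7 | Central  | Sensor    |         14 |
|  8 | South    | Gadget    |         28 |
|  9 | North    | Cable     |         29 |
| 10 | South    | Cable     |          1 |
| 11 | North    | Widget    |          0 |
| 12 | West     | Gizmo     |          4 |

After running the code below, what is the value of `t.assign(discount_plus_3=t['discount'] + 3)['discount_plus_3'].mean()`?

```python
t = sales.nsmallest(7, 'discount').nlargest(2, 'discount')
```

take 7 rows with smallest discount:
   region product  discount
11  North  Widget         0
10  South   Cable         1
12   West   Gizmo         4
5   South   Cable         7
0   South  Gadget         8
6   North  Gadget        10
4    West   Cable        11
take 2 rows with largest discount:
  region product  discount
4   West   Cable        11
6  North  Gadget        10
add column discount_plus_3 = t['discount'] + 3:
  region product  discount  discount_plus_3
4   West   Cable        11               14
6  North  Gadget        10               13
Taking the mean of column 'discount_plus_3' gives 13.5.

13.5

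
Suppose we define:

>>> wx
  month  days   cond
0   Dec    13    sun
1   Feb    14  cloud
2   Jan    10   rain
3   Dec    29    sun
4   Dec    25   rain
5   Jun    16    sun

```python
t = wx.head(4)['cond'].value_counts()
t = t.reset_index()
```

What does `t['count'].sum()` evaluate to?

4

take first 4 rows:
  month  days   cond
0   Dec    13    sun
1   Feb    14  cloud
2   Jan    10   rain
3   Dec    29    sun
value_counts of cond:
cond
sun      2
cloud    1
rain     1
Name: count, dtype: int64
reset_index():
    cond  count
0    sun      2
1  cloud      1
2   rain      1
The sum of column 'count' is 4.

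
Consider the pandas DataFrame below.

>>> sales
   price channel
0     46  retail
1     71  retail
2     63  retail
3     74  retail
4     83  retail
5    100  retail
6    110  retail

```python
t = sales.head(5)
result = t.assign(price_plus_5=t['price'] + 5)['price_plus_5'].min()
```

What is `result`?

take first 5 rows:
   price channel
0     46  retail
1     71  retail
2     63  retail
3     74  retail
4     83  retail
add column price_plus_5 = t['price'] + 5:
   price channel  price_plus_5
0     46  retail            51
1     71  retail            76
2     63  retail            68
3     74  retail            79
4     83  retail            88
So min() = 51.

51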